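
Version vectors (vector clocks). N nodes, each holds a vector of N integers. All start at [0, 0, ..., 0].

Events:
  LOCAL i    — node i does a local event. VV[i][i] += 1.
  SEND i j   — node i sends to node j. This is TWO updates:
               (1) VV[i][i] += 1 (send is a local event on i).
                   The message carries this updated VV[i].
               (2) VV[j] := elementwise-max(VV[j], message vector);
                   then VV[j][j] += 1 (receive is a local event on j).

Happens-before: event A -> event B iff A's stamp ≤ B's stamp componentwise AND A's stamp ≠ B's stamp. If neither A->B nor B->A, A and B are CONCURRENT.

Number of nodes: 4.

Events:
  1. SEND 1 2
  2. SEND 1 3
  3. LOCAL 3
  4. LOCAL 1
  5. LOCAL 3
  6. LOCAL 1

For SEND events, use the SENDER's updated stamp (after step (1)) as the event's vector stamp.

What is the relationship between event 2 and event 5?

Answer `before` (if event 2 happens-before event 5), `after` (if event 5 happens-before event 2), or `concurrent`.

Answer: before

Derivation:
Initial: VV[0]=[0, 0, 0, 0]
Initial: VV[1]=[0, 0, 0, 0]
Initial: VV[2]=[0, 0, 0, 0]
Initial: VV[3]=[0, 0, 0, 0]
Event 1: SEND 1->2: VV[1][1]++ -> VV[1]=[0, 1, 0, 0], msg_vec=[0, 1, 0, 0]; VV[2]=max(VV[2],msg_vec) then VV[2][2]++ -> VV[2]=[0, 1, 1, 0]
Event 2: SEND 1->3: VV[1][1]++ -> VV[1]=[0, 2, 0, 0], msg_vec=[0, 2, 0, 0]; VV[3]=max(VV[3],msg_vec) then VV[3][3]++ -> VV[3]=[0, 2, 0, 1]
Event 3: LOCAL 3: VV[3][3]++ -> VV[3]=[0, 2, 0, 2]
Event 4: LOCAL 1: VV[1][1]++ -> VV[1]=[0, 3, 0, 0]
Event 5: LOCAL 3: VV[3][3]++ -> VV[3]=[0, 2, 0, 3]
Event 6: LOCAL 1: VV[1][1]++ -> VV[1]=[0, 4, 0, 0]
Event 2 stamp: [0, 2, 0, 0]
Event 5 stamp: [0, 2, 0, 3]
[0, 2, 0, 0] <= [0, 2, 0, 3]? True
[0, 2, 0, 3] <= [0, 2, 0, 0]? False
Relation: before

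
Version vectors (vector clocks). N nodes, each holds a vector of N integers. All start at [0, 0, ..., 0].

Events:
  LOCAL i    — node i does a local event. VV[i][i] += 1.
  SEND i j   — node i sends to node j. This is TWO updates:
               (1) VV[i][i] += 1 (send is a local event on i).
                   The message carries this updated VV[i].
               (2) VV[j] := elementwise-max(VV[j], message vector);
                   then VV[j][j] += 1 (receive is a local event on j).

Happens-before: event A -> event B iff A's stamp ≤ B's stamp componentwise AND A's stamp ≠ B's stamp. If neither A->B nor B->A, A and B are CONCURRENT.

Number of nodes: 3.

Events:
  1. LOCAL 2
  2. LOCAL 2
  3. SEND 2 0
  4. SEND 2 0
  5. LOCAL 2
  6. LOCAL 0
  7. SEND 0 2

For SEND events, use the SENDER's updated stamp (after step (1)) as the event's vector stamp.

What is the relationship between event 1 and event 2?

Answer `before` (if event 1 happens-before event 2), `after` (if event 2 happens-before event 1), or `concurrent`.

Initial: VV[0]=[0, 0, 0]
Initial: VV[1]=[0, 0, 0]
Initial: VV[2]=[0, 0, 0]
Event 1: LOCAL 2: VV[2][2]++ -> VV[2]=[0, 0, 1]
Event 2: LOCAL 2: VV[2][2]++ -> VV[2]=[0, 0, 2]
Event 3: SEND 2->0: VV[2][2]++ -> VV[2]=[0, 0, 3], msg_vec=[0, 0, 3]; VV[0]=max(VV[0],msg_vec) then VV[0][0]++ -> VV[0]=[1, 0, 3]
Event 4: SEND 2->0: VV[2][2]++ -> VV[2]=[0, 0, 4], msg_vec=[0, 0, 4]; VV[0]=max(VV[0],msg_vec) then VV[0][0]++ -> VV[0]=[2, 0, 4]
Event 5: LOCAL 2: VV[2][2]++ -> VV[2]=[0, 0, 5]
Event 6: LOCAL 0: VV[0][0]++ -> VV[0]=[3, 0, 4]
Event 7: SEND 0->2: VV[0][0]++ -> VV[0]=[4, 0, 4], msg_vec=[4, 0, 4]; VV[2]=max(VV[2],msg_vec) then VV[2][2]++ -> VV[2]=[4, 0, 6]
Event 1 stamp: [0, 0, 1]
Event 2 stamp: [0, 0, 2]
[0, 0, 1] <= [0, 0, 2]? True
[0, 0, 2] <= [0, 0, 1]? False
Relation: before

Answer: before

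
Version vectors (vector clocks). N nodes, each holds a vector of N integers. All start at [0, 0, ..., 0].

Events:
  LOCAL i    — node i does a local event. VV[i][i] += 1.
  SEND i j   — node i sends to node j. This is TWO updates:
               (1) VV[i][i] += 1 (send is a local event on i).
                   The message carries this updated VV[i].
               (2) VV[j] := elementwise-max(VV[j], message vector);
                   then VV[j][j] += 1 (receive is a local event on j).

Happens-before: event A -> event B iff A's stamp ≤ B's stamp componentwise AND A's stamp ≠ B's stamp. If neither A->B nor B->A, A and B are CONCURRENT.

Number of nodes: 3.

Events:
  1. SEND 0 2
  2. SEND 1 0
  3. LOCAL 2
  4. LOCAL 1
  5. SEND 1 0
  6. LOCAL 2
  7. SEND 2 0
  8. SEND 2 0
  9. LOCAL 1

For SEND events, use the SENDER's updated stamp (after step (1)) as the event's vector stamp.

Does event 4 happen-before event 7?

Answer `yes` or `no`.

Answer: no

Derivation:
Initial: VV[0]=[0, 0, 0]
Initial: VV[1]=[0, 0, 0]
Initial: VV[2]=[0, 0, 0]
Event 1: SEND 0->2: VV[0][0]++ -> VV[0]=[1, 0, 0], msg_vec=[1, 0, 0]; VV[2]=max(VV[2],msg_vec) then VV[2][2]++ -> VV[2]=[1, 0, 1]
Event 2: SEND 1->0: VV[1][1]++ -> VV[1]=[0, 1, 0], msg_vec=[0, 1, 0]; VV[0]=max(VV[0],msg_vec) then VV[0][0]++ -> VV[0]=[2, 1, 0]
Event 3: LOCAL 2: VV[2][2]++ -> VV[2]=[1, 0, 2]
Event 4: LOCAL 1: VV[1][1]++ -> VV[1]=[0, 2, 0]
Event 5: SEND 1->0: VV[1][1]++ -> VV[1]=[0, 3, 0], msg_vec=[0, 3, 0]; VV[0]=max(VV[0],msg_vec) then VV[0][0]++ -> VV[0]=[3, 3, 0]
Event 6: LOCAL 2: VV[2][2]++ -> VV[2]=[1, 0, 3]
Event 7: SEND 2->0: VV[2][2]++ -> VV[2]=[1, 0, 4], msg_vec=[1, 0, 4]; VV[0]=max(VV[0],msg_vec) then VV[0][0]++ -> VV[0]=[4, 3, 4]
Event 8: SEND 2->0: VV[2][2]++ -> VV[2]=[1, 0, 5], msg_vec=[1, 0, 5]; VV[0]=max(VV[0],msg_vec) then VV[0][0]++ -> VV[0]=[5, 3, 5]
Event 9: LOCAL 1: VV[1][1]++ -> VV[1]=[0, 4, 0]
Event 4 stamp: [0, 2, 0]
Event 7 stamp: [1, 0, 4]
[0, 2, 0] <= [1, 0, 4]? False. Equal? False. Happens-before: False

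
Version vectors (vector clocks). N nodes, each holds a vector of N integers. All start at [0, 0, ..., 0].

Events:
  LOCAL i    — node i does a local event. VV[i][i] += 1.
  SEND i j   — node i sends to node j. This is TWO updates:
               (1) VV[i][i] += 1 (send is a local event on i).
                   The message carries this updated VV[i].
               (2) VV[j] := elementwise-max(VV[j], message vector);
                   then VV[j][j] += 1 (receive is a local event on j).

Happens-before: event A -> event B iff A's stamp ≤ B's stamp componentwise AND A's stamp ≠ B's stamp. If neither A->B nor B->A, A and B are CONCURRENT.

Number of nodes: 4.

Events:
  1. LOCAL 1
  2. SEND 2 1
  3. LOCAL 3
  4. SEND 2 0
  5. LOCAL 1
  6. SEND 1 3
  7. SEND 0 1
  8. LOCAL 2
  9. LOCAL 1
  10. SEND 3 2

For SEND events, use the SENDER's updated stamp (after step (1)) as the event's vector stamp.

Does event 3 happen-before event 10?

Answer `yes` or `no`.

Initial: VV[0]=[0, 0, 0, 0]
Initial: VV[1]=[0, 0, 0, 0]
Initial: VV[2]=[0, 0, 0, 0]
Initial: VV[3]=[0, 0, 0, 0]
Event 1: LOCAL 1: VV[1][1]++ -> VV[1]=[0, 1, 0, 0]
Event 2: SEND 2->1: VV[2][2]++ -> VV[2]=[0, 0, 1, 0], msg_vec=[0, 0, 1, 0]; VV[1]=max(VV[1],msg_vec) then VV[1][1]++ -> VV[1]=[0, 2, 1, 0]
Event 3: LOCAL 3: VV[3][3]++ -> VV[3]=[0, 0, 0, 1]
Event 4: SEND 2->0: VV[2][2]++ -> VV[2]=[0, 0, 2, 0], msg_vec=[0, 0, 2, 0]; VV[0]=max(VV[0],msg_vec) then VV[0][0]++ -> VV[0]=[1, 0, 2, 0]
Event 5: LOCAL 1: VV[1][1]++ -> VV[1]=[0, 3, 1, 0]
Event 6: SEND 1->3: VV[1][1]++ -> VV[1]=[0, 4, 1, 0], msg_vec=[0, 4, 1, 0]; VV[3]=max(VV[3],msg_vec) then VV[3][3]++ -> VV[3]=[0, 4, 1, 2]
Event 7: SEND 0->1: VV[0][0]++ -> VV[0]=[2, 0, 2, 0], msg_vec=[2, 0, 2, 0]; VV[1]=max(VV[1],msg_vec) then VV[1][1]++ -> VV[1]=[2, 5, 2, 0]
Event 8: LOCAL 2: VV[2][2]++ -> VV[2]=[0, 0, 3, 0]
Event 9: LOCAL 1: VV[1][1]++ -> VV[1]=[2, 6, 2, 0]
Event 10: SEND 3->2: VV[3][3]++ -> VV[3]=[0, 4, 1, 3], msg_vec=[0, 4, 1, 3]; VV[2]=max(VV[2],msg_vec) then VV[2][2]++ -> VV[2]=[0, 4, 4, 3]
Event 3 stamp: [0, 0, 0, 1]
Event 10 stamp: [0, 4, 1, 3]
[0, 0, 0, 1] <= [0, 4, 1, 3]? True. Equal? False. Happens-before: True

Answer: yes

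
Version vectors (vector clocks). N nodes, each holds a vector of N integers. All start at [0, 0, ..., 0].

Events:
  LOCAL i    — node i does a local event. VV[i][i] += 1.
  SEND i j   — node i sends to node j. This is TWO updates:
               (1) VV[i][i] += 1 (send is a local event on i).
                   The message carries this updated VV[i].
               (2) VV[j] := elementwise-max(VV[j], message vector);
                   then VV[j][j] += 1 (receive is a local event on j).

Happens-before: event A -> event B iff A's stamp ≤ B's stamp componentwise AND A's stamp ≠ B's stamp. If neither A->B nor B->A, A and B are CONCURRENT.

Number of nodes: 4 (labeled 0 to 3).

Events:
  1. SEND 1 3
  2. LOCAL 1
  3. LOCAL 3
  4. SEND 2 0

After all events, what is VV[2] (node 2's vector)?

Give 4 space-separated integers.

Initial: VV[0]=[0, 0, 0, 0]
Initial: VV[1]=[0, 0, 0, 0]
Initial: VV[2]=[0, 0, 0, 0]
Initial: VV[3]=[0, 0, 0, 0]
Event 1: SEND 1->3: VV[1][1]++ -> VV[1]=[0, 1, 0, 0], msg_vec=[0, 1, 0, 0]; VV[3]=max(VV[3],msg_vec) then VV[3][3]++ -> VV[3]=[0, 1, 0, 1]
Event 2: LOCAL 1: VV[1][1]++ -> VV[1]=[0, 2, 0, 0]
Event 3: LOCAL 3: VV[3][3]++ -> VV[3]=[0, 1, 0, 2]
Event 4: SEND 2->0: VV[2][2]++ -> VV[2]=[0, 0, 1, 0], msg_vec=[0, 0, 1, 0]; VV[0]=max(VV[0],msg_vec) then VV[0][0]++ -> VV[0]=[1, 0, 1, 0]
Final vectors: VV[0]=[1, 0, 1, 0]; VV[1]=[0, 2, 0, 0]; VV[2]=[0, 0, 1, 0]; VV[3]=[0, 1, 0, 2]

Answer: 0 0 1 0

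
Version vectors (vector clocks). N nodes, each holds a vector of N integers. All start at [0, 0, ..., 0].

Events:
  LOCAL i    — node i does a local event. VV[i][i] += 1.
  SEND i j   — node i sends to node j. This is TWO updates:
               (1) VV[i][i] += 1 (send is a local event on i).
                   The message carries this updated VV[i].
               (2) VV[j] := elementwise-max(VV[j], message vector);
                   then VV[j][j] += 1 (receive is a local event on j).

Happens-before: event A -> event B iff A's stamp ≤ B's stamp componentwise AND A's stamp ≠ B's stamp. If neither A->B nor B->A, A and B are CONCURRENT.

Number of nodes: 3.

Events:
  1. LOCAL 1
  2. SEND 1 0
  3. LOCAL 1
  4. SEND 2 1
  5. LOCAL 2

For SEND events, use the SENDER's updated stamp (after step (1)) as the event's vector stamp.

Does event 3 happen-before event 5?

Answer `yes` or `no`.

Answer: no

Derivation:
Initial: VV[0]=[0, 0, 0]
Initial: VV[1]=[0, 0, 0]
Initial: VV[2]=[0, 0, 0]
Event 1: LOCAL 1: VV[1][1]++ -> VV[1]=[0, 1, 0]
Event 2: SEND 1->0: VV[1][1]++ -> VV[1]=[0, 2, 0], msg_vec=[0, 2, 0]; VV[0]=max(VV[0],msg_vec) then VV[0][0]++ -> VV[0]=[1, 2, 0]
Event 3: LOCAL 1: VV[1][1]++ -> VV[1]=[0, 3, 0]
Event 4: SEND 2->1: VV[2][2]++ -> VV[2]=[0, 0, 1], msg_vec=[0, 0, 1]; VV[1]=max(VV[1],msg_vec) then VV[1][1]++ -> VV[1]=[0, 4, 1]
Event 5: LOCAL 2: VV[2][2]++ -> VV[2]=[0, 0, 2]
Event 3 stamp: [0, 3, 0]
Event 5 stamp: [0, 0, 2]
[0, 3, 0] <= [0, 0, 2]? False. Equal? False. Happens-before: False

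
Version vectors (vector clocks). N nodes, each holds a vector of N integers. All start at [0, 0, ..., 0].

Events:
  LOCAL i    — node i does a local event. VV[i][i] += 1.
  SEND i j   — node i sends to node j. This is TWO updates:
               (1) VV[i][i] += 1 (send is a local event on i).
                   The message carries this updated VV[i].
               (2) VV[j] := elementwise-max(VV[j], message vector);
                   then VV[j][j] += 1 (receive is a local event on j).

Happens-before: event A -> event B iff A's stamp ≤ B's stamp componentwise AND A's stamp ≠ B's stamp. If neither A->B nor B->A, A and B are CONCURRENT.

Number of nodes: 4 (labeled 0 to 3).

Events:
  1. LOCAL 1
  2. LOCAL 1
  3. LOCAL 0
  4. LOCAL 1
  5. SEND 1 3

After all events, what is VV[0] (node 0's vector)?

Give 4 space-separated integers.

Answer: 1 0 0 0

Derivation:
Initial: VV[0]=[0, 0, 0, 0]
Initial: VV[1]=[0, 0, 0, 0]
Initial: VV[2]=[0, 0, 0, 0]
Initial: VV[3]=[0, 0, 0, 0]
Event 1: LOCAL 1: VV[1][1]++ -> VV[1]=[0, 1, 0, 0]
Event 2: LOCAL 1: VV[1][1]++ -> VV[1]=[0, 2, 0, 0]
Event 3: LOCAL 0: VV[0][0]++ -> VV[0]=[1, 0, 0, 0]
Event 4: LOCAL 1: VV[1][1]++ -> VV[1]=[0, 3, 0, 0]
Event 5: SEND 1->3: VV[1][1]++ -> VV[1]=[0, 4, 0, 0], msg_vec=[0, 4, 0, 0]; VV[3]=max(VV[3],msg_vec) then VV[3][3]++ -> VV[3]=[0, 4, 0, 1]
Final vectors: VV[0]=[1, 0, 0, 0]; VV[1]=[0, 4, 0, 0]; VV[2]=[0, 0, 0, 0]; VV[3]=[0, 4, 0, 1]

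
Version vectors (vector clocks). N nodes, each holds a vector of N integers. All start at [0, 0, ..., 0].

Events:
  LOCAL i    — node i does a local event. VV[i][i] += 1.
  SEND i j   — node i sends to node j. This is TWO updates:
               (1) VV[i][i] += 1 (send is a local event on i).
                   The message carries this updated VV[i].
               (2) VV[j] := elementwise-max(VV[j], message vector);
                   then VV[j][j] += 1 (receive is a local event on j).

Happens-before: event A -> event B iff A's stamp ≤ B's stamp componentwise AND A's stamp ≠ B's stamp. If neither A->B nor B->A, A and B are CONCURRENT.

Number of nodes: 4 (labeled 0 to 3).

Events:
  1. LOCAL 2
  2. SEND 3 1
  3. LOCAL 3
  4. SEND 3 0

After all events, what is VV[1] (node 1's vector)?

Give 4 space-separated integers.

Answer: 0 1 0 1

Derivation:
Initial: VV[0]=[0, 0, 0, 0]
Initial: VV[1]=[0, 0, 0, 0]
Initial: VV[2]=[0, 0, 0, 0]
Initial: VV[3]=[0, 0, 0, 0]
Event 1: LOCAL 2: VV[2][2]++ -> VV[2]=[0, 0, 1, 0]
Event 2: SEND 3->1: VV[3][3]++ -> VV[3]=[0, 0, 0, 1], msg_vec=[0, 0, 0, 1]; VV[1]=max(VV[1],msg_vec) then VV[1][1]++ -> VV[1]=[0, 1, 0, 1]
Event 3: LOCAL 3: VV[3][3]++ -> VV[3]=[0, 0, 0, 2]
Event 4: SEND 3->0: VV[3][3]++ -> VV[3]=[0, 0, 0, 3], msg_vec=[0, 0, 0, 3]; VV[0]=max(VV[0],msg_vec) then VV[0][0]++ -> VV[0]=[1, 0, 0, 3]
Final vectors: VV[0]=[1, 0, 0, 3]; VV[1]=[0, 1, 0, 1]; VV[2]=[0, 0, 1, 0]; VV[3]=[0, 0, 0, 3]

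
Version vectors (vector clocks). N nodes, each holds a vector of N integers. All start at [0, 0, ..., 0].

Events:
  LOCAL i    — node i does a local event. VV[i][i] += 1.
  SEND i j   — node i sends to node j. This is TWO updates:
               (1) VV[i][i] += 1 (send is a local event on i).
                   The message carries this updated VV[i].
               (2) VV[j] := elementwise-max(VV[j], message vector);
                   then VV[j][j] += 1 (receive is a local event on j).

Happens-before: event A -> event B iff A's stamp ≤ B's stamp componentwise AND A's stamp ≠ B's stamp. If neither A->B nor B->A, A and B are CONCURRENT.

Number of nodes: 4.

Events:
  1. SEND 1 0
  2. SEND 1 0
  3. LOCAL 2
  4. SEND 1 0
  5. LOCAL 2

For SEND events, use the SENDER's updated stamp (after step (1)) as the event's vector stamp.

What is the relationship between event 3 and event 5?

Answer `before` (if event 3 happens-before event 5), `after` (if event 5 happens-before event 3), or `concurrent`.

Initial: VV[0]=[0, 0, 0, 0]
Initial: VV[1]=[0, 0, 0, 0]
Initial: VV[2]=[0, 0, 0, 0]
Initial: VV[3]=[0, 0, 0, 0]
Event 1: SEND 1->0: VV[1][1]++ -> VV[1]=[0, 1, 0, 0], msg_vec=[0, 1, 0, 0]; VV[0]=max(VV[0],msg_vec) then VV[0][0]++ -> VV[0]=[1, 1, 0, 0]
Event 2: SEND 1->0: VV[1][1]++ -> VV[1]=[0, 2, 0, 0], msg_vec=[0, 2, 0, 0]; VV[0]=max(VV[0],msg_vec) then VV[0][0]++ -> VV[0]=[2, 2, 0, 0]
Event 3: LOCAL 2: VV[2][2]++ -> VV[2]=[0, 0, 1, 0]
Event 4: SEND 1->0: VV[1][1]++ -> VV[1]=[0, 3, 0, 0], msg_vec=[0, 3, 0, 0]; VV[0]=max(VV[0],msg_vec) then VV[0][0]++ -> VV[0]=[3, 3, 0, 0]
Event 5: LOCAL 2: VV[2][2]++ -> VV[2]=[0, 0, 2, 0]
Event 3 stamp: [0, 0, 1, 0]
Event 5 stamp: [0, 0, 2, 0]
[0, 0, 1, 0] <= [0, 0, 2, 0]? True
[0, 0, 2, 0] <= [0, 0, 1, 0]? False
Relation: before

Answer: before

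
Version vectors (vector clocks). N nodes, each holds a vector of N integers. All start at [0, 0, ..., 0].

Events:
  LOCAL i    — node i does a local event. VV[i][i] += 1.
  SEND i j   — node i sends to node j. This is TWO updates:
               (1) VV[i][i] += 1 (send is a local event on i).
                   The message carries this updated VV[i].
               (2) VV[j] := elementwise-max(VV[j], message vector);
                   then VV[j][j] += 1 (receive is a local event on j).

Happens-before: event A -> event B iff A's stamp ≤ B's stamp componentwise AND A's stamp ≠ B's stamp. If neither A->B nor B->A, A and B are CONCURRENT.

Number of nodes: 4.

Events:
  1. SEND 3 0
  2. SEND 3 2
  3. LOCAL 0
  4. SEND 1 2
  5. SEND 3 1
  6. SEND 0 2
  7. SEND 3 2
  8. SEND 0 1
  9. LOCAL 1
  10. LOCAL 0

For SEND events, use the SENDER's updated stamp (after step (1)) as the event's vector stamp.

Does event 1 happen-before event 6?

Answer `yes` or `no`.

Answer: yes

Derivation:
Initial: VV[0]=[0, 0, 0, 0]
Initial: VV[1]=[0, 0, 0, 0]
Initial: VV[2]=[0, 0, 0, 0]
Initial: VV[3]=[0, 0, 0, 0]
Event 1: SEND 3->0: VV[3][3]++ -> VV[3]=[0, 0, 0, 1], msg_vec=[0, 0, 0, 1]; VV[0]=max(VV[0],msg_vec) then VV[0][0]++ -> VV[0]=[1, 0, 0, 1]
Event 2: SEND 3->2: VV[3][3]++ -> VV[3]=[0, 0, 0, 2], msg_vec=[0, 0, 0, 2]; VV[2]=max(VV[2],msg_vec) then VV[2][2]++ -> VV[2]=[0, 0, 1, 2]
Event 3: LOCAL 0: VV[0][0]++ -> VV[0]=[2, 0, 0, 1]
Event 4: SEND 1->2: VV[1][1]++ -> VV[1]=[0, 1, 0, 0], msg_vec=[0, 1, 0, 0]; VV[2]=max(VV[2],msg_vec) then VV[2][2]++ -> VV[2]=[0, 1, 2, 2]
Event 5: SEND 3->1: VV[3][3]++ -> VV[3]=[0, 0, 0, 3], msg_vec=[0, 0, 0, 3]; VV[1]=max(VV[1],msg_vec) then VV[1][1]++ -> VV[1]=[0, 2, 0, 3]
Event 6: SEND 0->2: VV[0][0]++ -> VV[0]=[3, 0, 0, 1], msg_vec=[3, 0, 0, 1]; VV[2]=max(VV[2],msg_vec) then VV[2][2]++ -> VV[2]=[3, 1, 3, 2]
Event 7: SEND 3->2: VV[3][3]++ -> VV[3]=[0, 0, 0, 4], msg_vec=[0, 0, 0, 4]; VV[2]=max(VV[2],msg_vec) then VV[2][2]++ -> VV[2]=[3, 1, 4, 4]
Event 8: SEND 0->1: VV[0][0]++ -> VV[0]=[4, 0, 0, 1], msg_vec=[4, 0, 0, 1]; VV[1]=max(VV[1],msg_vec) then VV[1][1]++ -> VV[1]=[4, 3, 0, 3]
Event 9: LOCAL 1: VV[1][1]++ -> VV[1]=[4, 4, 0, 3]
Event 10: LOCAL 0: VV[0][0]++ -> VV[0]=[5, 0, 0, 1]
Event 1 stamp: [0, 0, 0, 1]
Event 6 stamp: [3, 0, 0, 1]
[0, 0, 0, 1] <= [3, 0, 0, 1]? True. Equal? False. Happens-before: True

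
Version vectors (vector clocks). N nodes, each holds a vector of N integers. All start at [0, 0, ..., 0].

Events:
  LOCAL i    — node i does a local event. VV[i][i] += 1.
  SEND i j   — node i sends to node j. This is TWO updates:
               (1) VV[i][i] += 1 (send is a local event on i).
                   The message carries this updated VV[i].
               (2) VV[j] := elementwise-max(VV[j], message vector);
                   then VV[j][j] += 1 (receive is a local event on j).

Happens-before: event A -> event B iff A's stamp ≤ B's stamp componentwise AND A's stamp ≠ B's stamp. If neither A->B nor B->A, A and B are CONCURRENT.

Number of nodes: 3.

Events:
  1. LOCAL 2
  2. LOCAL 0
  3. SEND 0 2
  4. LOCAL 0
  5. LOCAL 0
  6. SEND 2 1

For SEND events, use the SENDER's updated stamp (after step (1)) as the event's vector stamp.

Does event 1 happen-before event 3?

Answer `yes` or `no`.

Answer: no

Derivation:
Initial: VV[0]=[0, 0, 0]
Initial: VV[1]=[0, 0, 0]
Initial: VV[2]=[0, 0, 0]
Event 1: LOCAL 2: VV[2][2]++ -> VV[2]=[0, 0, 1]
Event 2: LOCAL 0: VV[0][0]++ -> VV[0]=[1, 0, 0]
Event 3: SEND 0->2: VV[0][0]++ -> VV[0]=[2, 0, 0], msg_vec=[2, 0, 0]; VV[2]=max(VV[2],msg_vec) then VV[2][2]++ -> VV[2]=[2, 0, 2]
Event 4: LOCAL 0: VV[0][0]++ -> VV[0]=[3, 0, 0]
Event 5: LOCAL 0: VV[0][0]++ -> VV[0]=[4, 0, 0]
Event 6: SEND 2->1: VV[2][2]++ -> VV[2]=[2, 0, 3], msg_vec=[2, 0, 3]; VV[1]=max(VV[1],msg_vec) then VV[1][1]++ -> VV[1]=[2, 1, 3]
Event 1 stamp: [0, 0, 1]
Event 3 stamp: [2, 0, 0]
[0, 0, 1] <= [2, 0, 0]? False. Equal? False. Happens-before: False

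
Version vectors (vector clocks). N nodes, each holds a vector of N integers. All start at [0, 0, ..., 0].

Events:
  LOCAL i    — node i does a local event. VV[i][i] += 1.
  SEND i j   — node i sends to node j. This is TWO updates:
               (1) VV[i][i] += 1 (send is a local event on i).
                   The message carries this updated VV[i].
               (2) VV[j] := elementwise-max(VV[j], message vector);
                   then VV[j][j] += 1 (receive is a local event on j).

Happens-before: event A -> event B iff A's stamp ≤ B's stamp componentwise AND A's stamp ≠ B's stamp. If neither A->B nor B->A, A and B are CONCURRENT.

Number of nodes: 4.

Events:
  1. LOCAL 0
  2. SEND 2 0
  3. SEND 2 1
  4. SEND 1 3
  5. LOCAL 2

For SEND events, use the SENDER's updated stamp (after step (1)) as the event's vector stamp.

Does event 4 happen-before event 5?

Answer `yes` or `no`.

Answer: no

Derivation:
Initial: VV[0]=[0, 0, 0, 0]
Initial: VV[1]=[0, 0, 0, 0]
Initial: VV[2]=[0, 0, 0, 0]
Initial: VV[3]=[0, 0, 0, 0]
Event 1: LOCAL 0: VV[0][0]++ -> VV[0]=[1, 0, 0, 0]
Event 2: SEND 2->0: VV[2][2]++ -> VV[2]=[0, 0, 1, 0], msg_vec=[0, 0, 1, 0]; VV[0]=max(VV[0],msg_vec) then VV[0][0]++ -> VV[0]=[2, 0, 1, 0]
Event 3: SEND 2->1: VV[2][2]++ -> VV[2]=[0, 0, 2, 0], msg_vec=[0, 0, 2, 0]; VV[1]=max(VV[1],msg_vec) then VV[1][1]++ -> VV[1]=[0, 1, 2, 0]
Event 4: SEND 1->3: VV[1][1]++ -> VV[1]=[0, 2, 2, 0], msg_vec=[0, 2, 2, 0]; VV[3]=max(VV[3],msg_vec) then VV[3][3]++ -> VV[3]=[0, 2, 2, 1]
Event 5: LOCAL 2: VV[2][2]++ -> VV[2]=[0, 0, 3, 0]
Event 4 stamp: [0, 2, 2, 0]
Event 5 stamp: [0, 0, 3, 0]
[0, 2, 2, 0] <= [0, 0, 3, 0]? False. Equal? False. Happens-before: False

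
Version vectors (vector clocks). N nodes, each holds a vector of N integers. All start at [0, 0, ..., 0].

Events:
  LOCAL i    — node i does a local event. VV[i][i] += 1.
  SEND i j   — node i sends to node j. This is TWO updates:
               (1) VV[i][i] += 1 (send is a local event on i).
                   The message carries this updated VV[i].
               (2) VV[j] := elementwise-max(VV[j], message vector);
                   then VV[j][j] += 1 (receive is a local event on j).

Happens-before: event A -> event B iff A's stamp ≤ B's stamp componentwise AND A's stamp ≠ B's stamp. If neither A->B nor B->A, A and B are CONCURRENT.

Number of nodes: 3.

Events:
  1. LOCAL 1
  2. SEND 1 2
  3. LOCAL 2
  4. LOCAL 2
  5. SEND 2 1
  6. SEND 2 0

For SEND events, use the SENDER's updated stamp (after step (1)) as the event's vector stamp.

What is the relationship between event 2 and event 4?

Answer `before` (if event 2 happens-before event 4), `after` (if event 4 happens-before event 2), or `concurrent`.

Initial: VV[0]=[0, 0, 0]
Initial: VV[1]=[0, 0, 0]
Initial: VV[2]=[0, 0, 0]
Event 1: LOCAL 1: VV[1][1]++ -> VV[1]=[0, 1, 0]
Event 2: SEND 1->2: VV[1][1]++ -> VV[1]=[0, 2, 0], msg_vec=[0, 2, 0]; VV[2]=max(VV[2],msg_vec) then VV[2][2]++ -> VV[2]=[0, 2, 1]
Event 3: LOCAL 2: VV[2][2]++ -> VV[2]=[0, 2, 2]
Event 4: LOCAL 2: VV[2][2]++ -> VV[2]=[0, 2, 3]
Event 5: SEND 2->1: VV[2][2]++ -> VV[2]=[0, 2, 4], msg_vec=[0, 2, 4]; VV[1]=max(VV[1],msg_vec) then VV[1][1]++ -> VV[1]=[0, 3, 4]
Event 6: SEND 2->0: VV[2][2]++ -> VV[2]=[0, 2, 5], msg_vec=[0, 2, 5]; VV[0]=max(VV[0],msg_vec) then VV[0][0]++ -> VV[0]=[1, 2, 5]
Event 2 stamp: [0, 2, 0]
Event 4 stamp: [0, 2, 3]
[0, 2, 0] <= [0, 2, 3]? True
[0, 2, 3] <= [0, 2, 0]? False
Relation: before

Answer: before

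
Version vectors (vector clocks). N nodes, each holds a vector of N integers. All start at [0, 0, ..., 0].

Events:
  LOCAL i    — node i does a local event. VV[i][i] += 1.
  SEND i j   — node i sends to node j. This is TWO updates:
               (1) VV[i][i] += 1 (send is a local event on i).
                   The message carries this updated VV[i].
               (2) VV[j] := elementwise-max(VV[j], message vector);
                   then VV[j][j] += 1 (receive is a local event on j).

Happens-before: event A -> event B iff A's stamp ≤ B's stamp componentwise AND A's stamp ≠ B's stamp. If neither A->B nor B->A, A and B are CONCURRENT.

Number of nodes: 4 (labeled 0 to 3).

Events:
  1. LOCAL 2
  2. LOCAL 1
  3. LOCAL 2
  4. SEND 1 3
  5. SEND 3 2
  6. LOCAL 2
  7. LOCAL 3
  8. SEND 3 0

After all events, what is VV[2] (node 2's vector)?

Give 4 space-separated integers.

Answer: 0 2 4 2

Derivation:
Initial: VV[0]=[0, 0, 0, 0]
Initial: VV[1]=[0, 0, 0, 0]
Initial: VV[2]=[0, 0, 0, 0]
Initial: VV[3]=[0, 0, 0, 0]
Event 1: LOCAL 2: VV[2][2]++ -> VV[2]=[0, 0, 1, 0]
Event 2: LOCAL 1: VV[1][1]++ -> VV[1]=[0, 1, 0, 0]
Event 3: LOCAL 2: VV[2][2]++ -> VV[2]=[0, 0, 2, 0]
Event 4: SEND 1->3: VV[1][1]++ -> VV[1]=[0, 2, 0, 0], msg_vec=[0, 2, 0, 0]; VV[3]=max(VV[3],msg_vec) then VV[3][3]++ -> VV[3]=[0, 2, 0, 1]
Event 5: SEND 3->2: VV[3][3]++ -> VV[3]=[0, 2, 0, 2], msg_vec=[0, 2, 0, 2]; VV[2]=max(VV[2],msg_vec) then VV[2][2]++ -> VV[2]=[0, 2, 3, 2]
Event 6: LOCAL 2: VV[2][2]++ -> VV[2]=[0, 2, 4, 2]
Event 7: LOCAL 3: VV[3][3]++ -> VV[3]=[0, 2, 0, 3]
Event 8: SEND 3->0: VV[3][3]++ -> VV[3]=[0, 2, 0, 4], msg_vec=[0, 2, 0, 4]; VV[0]=max(VV[0],msg_vec) then VV[0][0]++ -> VV[0]=[1, 2, 0, 4]
Final vectors: VV[0]=[1, 2, 0, 4]; VV[1]=[0, 2, 0, 0]; VV[2]=[0, 2, 4, 2]; VV[3]=[0, 2, 0, 4]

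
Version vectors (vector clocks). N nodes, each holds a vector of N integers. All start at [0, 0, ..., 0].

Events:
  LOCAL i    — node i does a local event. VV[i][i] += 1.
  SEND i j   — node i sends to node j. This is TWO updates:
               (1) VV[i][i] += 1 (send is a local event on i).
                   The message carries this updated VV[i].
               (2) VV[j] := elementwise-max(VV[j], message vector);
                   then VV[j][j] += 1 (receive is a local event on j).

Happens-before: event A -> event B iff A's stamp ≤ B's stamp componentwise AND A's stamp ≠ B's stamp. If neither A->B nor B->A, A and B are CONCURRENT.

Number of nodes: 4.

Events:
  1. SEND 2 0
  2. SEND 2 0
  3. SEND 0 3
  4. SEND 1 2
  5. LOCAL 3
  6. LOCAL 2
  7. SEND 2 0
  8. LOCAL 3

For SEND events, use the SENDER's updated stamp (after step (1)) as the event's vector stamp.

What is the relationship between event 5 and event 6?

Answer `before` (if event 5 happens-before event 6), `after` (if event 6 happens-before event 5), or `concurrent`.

Answer: concurrent

Derivation:
Initial: VV[0]=[0, 0, 0, 0]
Initial: VV[1]=[0, 0, 0, 0]
Initial: VV[2]=[0, 0, 0, 0]
Initial: VV[3]=[0, 0, 0, 0]
Event 1: SEND 2->0: VV[2][2]++ -> VV[2]=[0, 0, 1, 0], msg_vec=[0, 0, 1, 0]; VV[0]=max(VV[0],msg_vec) then VV[0][0]++ -> VV[0]=[1, 0, 1, 0]
Event 2: SEND 2->0: VV[2][2]++ -> VV[2]=[0, 0, 2, 0], msg_vec=[0, 0, 2, 0]; VV[0]=max(VV[0],msg_vec) then VV[0][0]++ -> VV[0]=[2, 0, 2, 0]
Event 3: SEND 0->3: VV[0][0]++ -> VV[0]=[3, 0, 2, 0], msg_vec=[3, 0, 2, 0]; VV[3]=max(VV[3],msg_vec) then VV[3][3]++ -> VV[3]=[3, 0, 2, 1]
Event 4: SEND 1->2: VV[1][1]++ -> VV[1]=[0, 1, 0, 0], msg_vec=[0, 1, 0, 0]; VV[2]=max(VV[2],msg_vec) then VV[2][2]++ -> VV[2]=[0, 1, 3, 0]
Event 5: LOCAL 3: VV[3][3]++ -> VV[3]=[3, 0, 2, 2]
Event 6: LOCAL 2: VV[2][2]++ -> VV[2]=[0, 1, 4, 0]
Event 7: SEND 2->0: VV[2][2]++ -> VV[2]=[0, 1, 5, 0], msg_vec=[0, 1, 5, 0]; VV[0]=max(VV[0],msg_vec) then VV[0][0]++ -> VV[0]=[4, 1, 5, 0]
Event 8: LOCAL 3: VV[3][3]++ -> VV[3]=[3, 0, 2, 3]
Event 5 stamp: [3, 0, 2, 2]
Event 6 stamp: [0, 1, 4, 0]
[3, 0, 2, 2] <= [0, 1, 4, 0]? False
[0, 1, 4, 0] <= [3, 0, 2, 2]? False
Relation: concurrent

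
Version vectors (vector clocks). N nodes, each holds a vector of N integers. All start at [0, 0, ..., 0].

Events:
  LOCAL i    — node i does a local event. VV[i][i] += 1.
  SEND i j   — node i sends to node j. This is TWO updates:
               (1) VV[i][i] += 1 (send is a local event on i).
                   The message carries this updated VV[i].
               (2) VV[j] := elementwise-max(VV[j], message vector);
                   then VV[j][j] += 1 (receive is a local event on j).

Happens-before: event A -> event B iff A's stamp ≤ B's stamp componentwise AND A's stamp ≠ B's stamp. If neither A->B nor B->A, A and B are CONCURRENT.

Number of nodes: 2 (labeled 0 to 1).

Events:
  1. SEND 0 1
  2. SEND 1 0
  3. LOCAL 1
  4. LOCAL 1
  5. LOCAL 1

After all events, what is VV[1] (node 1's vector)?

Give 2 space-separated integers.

Answer: 1 5

Derivation:
Initial: VV[0]=[0, 0]
Initial: VV[1]=[0, 0]
Event 1: SEND 0->1: VV[0][0]++ -> VV[0]=[1, 0], msg_vec=[1, 0]; VV[1]=max(VV[1],msg_vec) then VV[1][1]++ -> VV[1]=[1, 1]
Event 2: SEND 1->0: VV[1][1]++ -> VV[1]=[1, 2], msg_vec=[1, 2]; VV[0]=max(VV[0],msg_vec) then VV[0][0]++ -> VV[0]=[2, 2]
Event 3: LOCAL 1: VV[1][1]++ -> VV[1]=[1, 3]
Event 4: LOCAL 1: VV[1][1]++ -> VV[1]=[1, 4]
Event 5: LOCAL 1: VV[1][1]++ -> VV[1]=[1, 5]
Final vectors: VV[0]=[2, 2]; VV[1]=[1, 5]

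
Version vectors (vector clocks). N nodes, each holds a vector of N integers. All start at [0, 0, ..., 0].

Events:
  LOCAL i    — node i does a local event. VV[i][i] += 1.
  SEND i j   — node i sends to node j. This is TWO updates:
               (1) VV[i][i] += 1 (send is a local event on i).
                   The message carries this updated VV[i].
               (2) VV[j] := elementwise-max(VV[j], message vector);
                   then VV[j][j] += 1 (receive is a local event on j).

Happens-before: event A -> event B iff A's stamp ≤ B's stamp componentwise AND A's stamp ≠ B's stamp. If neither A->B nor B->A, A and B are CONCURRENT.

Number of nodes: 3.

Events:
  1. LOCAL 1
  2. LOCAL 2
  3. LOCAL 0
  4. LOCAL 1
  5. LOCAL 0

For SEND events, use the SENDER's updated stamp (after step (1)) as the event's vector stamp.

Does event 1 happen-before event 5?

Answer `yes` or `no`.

Initial: VV[0]=[0, 0, 0]
Initial: VV[1]=[0, 0, 0]
Initial: VV[2]=[0, 0, 0]
Event 1: LOCAL 1: VV[1][1]++ -> VV[1]=[0, 1, 0]
Event 2: LOCAL 2: VV[2][2]++ -> VV[2]=[0, 0, 1]
Event 3: LOCAL 0: VV[0][0]++ -> VV[0]=[1, 0, 0]
Event 4: LOCAL 1: VV[1][1]++ -> VV[1]=[0, 2, 0]
Event 5: LOCAL 0: VV[0][0]++ -> VV[0]=[2, 0, 0]
Event 1 stamp: [0, 1, 0]
Event 5 stamp: [2, 0, 0]
[0, 1, 0] <= [2, 0, 0]? False. Equal? False. Happens-before: False

Answer: no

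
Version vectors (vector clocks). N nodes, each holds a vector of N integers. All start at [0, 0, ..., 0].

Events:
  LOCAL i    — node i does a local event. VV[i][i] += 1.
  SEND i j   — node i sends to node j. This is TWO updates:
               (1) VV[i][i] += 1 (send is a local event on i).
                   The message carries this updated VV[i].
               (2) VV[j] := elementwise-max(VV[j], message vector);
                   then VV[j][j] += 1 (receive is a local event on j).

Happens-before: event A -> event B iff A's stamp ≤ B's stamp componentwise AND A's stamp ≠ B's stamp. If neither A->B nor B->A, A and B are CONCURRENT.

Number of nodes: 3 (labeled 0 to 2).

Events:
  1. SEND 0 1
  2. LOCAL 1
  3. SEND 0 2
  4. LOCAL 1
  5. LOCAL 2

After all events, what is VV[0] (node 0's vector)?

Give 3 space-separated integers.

Initial: VV[0]=[0, 0, 0]
Initial: VV[1]=[0, 0, 0]
Initial: VV[2]=[0, 0, 0]
Event 1: SEND 0->1: VV[0][0]++ -> VV[0]=[1, 0, 0], msg_vec=[1, 0, 0]; VV[1]=max(VV[1],msg_vec) then VV[1][1]++ -> VV[1]=[1, 1, 0]
Event 2: LOCAL 1: VV[1][1]++ -> VV[1]=[1, 2, 0]
Event 3: SEND 0->2: VV[0][0]++ -> VV[0]=[2, 0, 0], msg_vec=[2, 0, 0]; VV[2]=max(VV[2],msg_vec) then VV[2][2]++ -> VV[2]=[2, 0, 1]
Event 4: LOCAL 1: VV[1][1]++ -> VV[1]=[1, 3, 0]
Event 5: LOCAL 2: VV[2][2]++ -> VV[2]=[2, 0, 2]
Final vectors: VV[0]=[2, 0, 0]; VV[1]=[1, 3, 0]; VV[2]=[2, 0, 2]

Answer: 2 0 0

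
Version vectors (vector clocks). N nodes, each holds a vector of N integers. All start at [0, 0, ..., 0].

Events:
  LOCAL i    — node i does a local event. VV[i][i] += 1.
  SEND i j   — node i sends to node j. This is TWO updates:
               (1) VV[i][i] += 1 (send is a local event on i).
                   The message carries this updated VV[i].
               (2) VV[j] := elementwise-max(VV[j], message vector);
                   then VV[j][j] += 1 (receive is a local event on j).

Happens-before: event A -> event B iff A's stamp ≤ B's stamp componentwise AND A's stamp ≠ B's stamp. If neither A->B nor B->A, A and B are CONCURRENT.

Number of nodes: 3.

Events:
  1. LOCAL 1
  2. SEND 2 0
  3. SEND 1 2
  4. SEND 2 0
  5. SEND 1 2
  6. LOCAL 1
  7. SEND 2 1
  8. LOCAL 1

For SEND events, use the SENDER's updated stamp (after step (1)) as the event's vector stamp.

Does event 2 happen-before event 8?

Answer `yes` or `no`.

Initial: VV[0]=[0, 0, 0]
Initial: VV[1]=[0, 0, 0]
Initial: VV[2]=[0, 0, 0]
Event 1: LOCAL 1: VV[1][1]++ -> VV[1]=[0, 1, 0]
Event 2: SEND 2->0: VV[2][2]++ -> VV[2]=[0, 0, 1], msg_vec=[0, 0, 1]; VV[0]=max(VV[0],msg_vec) then VV[0][0]++ -> VV[0]=[1, 0, 1]
Event 3: SEND 1->2: VV[1][1]++ -> VV[1]=[0, 2, 0], msg_vec=[0, 2, 0]; VV[2]=max(VV[2],msg_vec) then VV[2][2]++ -> VV[2]=[0, 2, 2]
Event 4: SEND 2->0: VV[2][2]++ -> VV[2]=[0, 2, 3], msg_vec=[0, 2, 3]; VV[0]=max(VV[0],msg_vec) then VV[0][0]++ -> VV[0]=[2, 2, 3]
Event 5: SEND 1->2: VV[1][1]++ -> VV[1]=[0, 3, 0], msg_vec=[0, 3, 0]; VV[2]=max(VV[2],msg_vec) then VV[2][2]++ -> VV[2]=[0, 3, 4]
Event 6: LOCAL 1: VV[1][1]++ -> VV[1]=[0, 4, 0]
Event 7: SEND 2->1: VV[2][2]++ -> VV[2]=[0, 3, 5], msg_vec=[0, 3, 5]; VV[1]=max(VV[1],msg_vec) then VV[1][1]++ -> VV[1]=[0, 5, 5]
Event 8: LOCAL 1: VV[1][1]++ -> VV[1]=[0, 6, 5]
Event 2 stamp: [0, 0, 1]
Event 8 stamp: [0, 6, 5]
[0, 0, 1] <= [0, 6, 5]? True. Equal? False. Happens-before: True

Answer: yes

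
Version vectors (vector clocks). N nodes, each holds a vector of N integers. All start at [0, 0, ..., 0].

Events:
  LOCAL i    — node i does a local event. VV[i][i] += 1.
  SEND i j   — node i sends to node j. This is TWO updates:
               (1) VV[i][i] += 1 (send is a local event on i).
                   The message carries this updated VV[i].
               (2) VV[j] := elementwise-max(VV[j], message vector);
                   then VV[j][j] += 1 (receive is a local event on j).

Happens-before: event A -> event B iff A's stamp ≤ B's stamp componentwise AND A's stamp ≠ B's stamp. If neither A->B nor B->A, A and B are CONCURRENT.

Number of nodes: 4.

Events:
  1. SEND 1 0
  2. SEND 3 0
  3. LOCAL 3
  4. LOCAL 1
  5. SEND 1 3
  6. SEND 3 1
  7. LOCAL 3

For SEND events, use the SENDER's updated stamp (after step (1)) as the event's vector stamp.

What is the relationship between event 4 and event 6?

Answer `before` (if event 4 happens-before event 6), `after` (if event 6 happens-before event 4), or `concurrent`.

Initial: VV[0]=[0, 0, 0, 0]
Initial: VV[1]=[0, 0, 0, 0]
Initial: VV[2]=[0, 0, 0, 0]
Initial: VV[3]=[0, 0, 0, 0]
Event 1: SEND 1->0: VV[1][1]++ -> VV[1]=[0, 1, 0, 0], msg_vec=[0, 1, 0, 0]; VV[0]=max(VV[0],msg_vec) then VV[0][0]++ -> VV[0]=[1, 1, 0, 0]
Event 2: SEND 3->0: VV[3][3]++ -> VV[3]=[0, 0, 0, 1], msg_vec=[0, 0, 0, 1]; VV[0]=max(VV[0],msg_vec) then VV[0][0]++ -> VV[0]=[2, 1, 0, 1]
Event 3: LOCAL 3: VV[3][3]++ -> VV[3]=[0, 0, 0, 2]
Event 4: LOCAL 1: VV[1][1]++ -> VV[1]=[0, 2, 0, 0]
Event 5: SEND 1->3: VV[1][1]++ -> VV[1]=[0, 3, 0, 0], msg_vec=[0, 3, 0, 0]; VV[3]=max(VV[3],msg_vec) then VV[3][3]++ -> VV[3]=[0, 3, 0, 3]
Event 6: SEND 3->1: VV[3][3]++ -> VV[3]=[0, 3, 0, 4], msg_vec=[0, 3, 0, 4]; VV[1]=max(VV[1],msg_vec) then VV[1][1]++ -> VV[1]=[0, 4, 0, 4]
Event 7: LOCAL 3: VV[3][3]++ -> VV[3]=[0, 3, 0, 5]
Event 4 stamp: [0, 2, 0, 0]
Event 6 stamp: [0, 3, 0, 4]
[0, 2, 0, 0] <= [0, 3, 0, 4]? True
[0, 3, 0, 4] <= [0, 2, 0, 0]? False
Relation: before

Answer: before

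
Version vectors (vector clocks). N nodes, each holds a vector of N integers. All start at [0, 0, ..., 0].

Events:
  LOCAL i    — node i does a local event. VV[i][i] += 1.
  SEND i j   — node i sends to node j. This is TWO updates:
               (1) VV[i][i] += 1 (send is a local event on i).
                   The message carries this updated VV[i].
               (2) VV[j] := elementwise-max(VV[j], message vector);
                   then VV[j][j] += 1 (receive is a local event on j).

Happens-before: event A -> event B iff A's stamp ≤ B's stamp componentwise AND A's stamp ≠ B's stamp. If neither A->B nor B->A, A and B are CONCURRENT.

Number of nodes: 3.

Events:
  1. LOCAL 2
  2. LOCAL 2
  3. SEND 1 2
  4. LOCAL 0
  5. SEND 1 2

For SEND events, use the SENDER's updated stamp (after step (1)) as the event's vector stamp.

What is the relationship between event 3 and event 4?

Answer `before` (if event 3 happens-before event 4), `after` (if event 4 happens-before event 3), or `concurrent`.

Answer: concurrent

Derivation:
Initial: VV[0]=[0, 0, 0]
Initial: VV[1]=[0, 0, 0]
Initial: VV[2]=[0, 0, 0]
Event 1: LOCAL 2: VV[2][2]++ -> VV[2]=[0, 0, 1]
Event 2: LOCAL 2: VV[2][2]++ -> VV[2]=[0, 0, 2]
Event 3: SEND 1->2: VV[1][1]++ -> VV[1]=[0, 1, 0], msg_vec=[0, 1, 0]; VV[2]=max(VV[2],msg_vec) then VV[2][2]++ -> VV[2]=[0, 1, 3]
Event 4: LOCAL 0: VV[0][0]++ -> VV[0]=[1, 0, 0]
Event 5: SEND 1->2: VV[1][1]++ -> VV[1]=[0, 2, 0], msg_vec=[0, 2, 0]; VV[2]=max(VV[2],msg_vec) then VV[2][2]++ -> VV[2]=[0, 2, 4]
Event 3 stamp: [0, 1, 0]
Event 4 stamp: [1, 0, 0]
[0, 1, 0] <= [1, 0, 0]? False
[1, 0, 0] <= [0, 1, 0]? False
Relation: concurrent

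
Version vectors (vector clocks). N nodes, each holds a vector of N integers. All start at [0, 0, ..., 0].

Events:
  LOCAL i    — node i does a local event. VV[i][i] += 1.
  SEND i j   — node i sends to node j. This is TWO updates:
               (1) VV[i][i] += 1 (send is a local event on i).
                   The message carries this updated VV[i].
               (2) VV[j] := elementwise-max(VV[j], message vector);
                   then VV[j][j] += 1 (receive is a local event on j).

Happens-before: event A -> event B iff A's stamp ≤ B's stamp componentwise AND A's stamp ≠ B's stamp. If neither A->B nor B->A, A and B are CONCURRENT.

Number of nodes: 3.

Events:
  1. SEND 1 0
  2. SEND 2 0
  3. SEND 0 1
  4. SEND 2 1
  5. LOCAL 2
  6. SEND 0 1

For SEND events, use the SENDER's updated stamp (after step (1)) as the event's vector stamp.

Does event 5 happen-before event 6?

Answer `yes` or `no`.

Answer: no

Derivation:
Initial: VV[0]=[0, 0, 0]
Initial: VV[1]=[0, 0, 0]
Initial: VV[2]=[0, 0, 0]
Event 1: SEND 1->0: VV[1][1]++ -> VV[1]=[0, 1, 0], msg_vec=[0, 1, 0]; VV[0]=max(VV[0],msg_vec) then VV[0][0]++ -> VV[0]=[1, 1, 0]
Event 2: SEND 2->0: VV[2][2]++ -> VV[2]=[0, 0, 1], msg_vec=[0, 0, 1]; VV[0]=max(VV[0],msg_vec) then VV[0][0]++ -> VV[0]=[2, 1, 1]
Event 3: SEND 0->1: VV[0][0]++ -> VV[0]=[3, 1, 1], msg_vec=[3, 1, 1]; VV[1]=max(VV[1],msg_vec) then VV[1][1]++ -> VV[1]=[3, 2, 1]
Event 4: SEND 2->1: VV[2][2]++ -> VV[2]=[0, 0, 2], msg_vec=[0, 0, 2]; VV[1]=max(VV[1],msg_vec) then VV[1][1]++ -> VV[1]=[3, 3, 2]
Event 5: LOCAL 2: VV[2][2]++ -> VV[2]=[0, 0, 3]
Event 6: SEND 0->1: VV[0][0]++ -> VV[0]=[4, 1, 1], msg_vec=[4, 1, 1]; VV[1]=max(VV[1],msg_vec) then VV[1][1]++ -> VV[1]=[4, 4, 2]
Event 5 stamp: [0, 0, 3]
Event 6 stamp: [4, 1, 1]
[0, 0, 3] <= [4, 1, 1]? False. Equal? False. Happens-before: False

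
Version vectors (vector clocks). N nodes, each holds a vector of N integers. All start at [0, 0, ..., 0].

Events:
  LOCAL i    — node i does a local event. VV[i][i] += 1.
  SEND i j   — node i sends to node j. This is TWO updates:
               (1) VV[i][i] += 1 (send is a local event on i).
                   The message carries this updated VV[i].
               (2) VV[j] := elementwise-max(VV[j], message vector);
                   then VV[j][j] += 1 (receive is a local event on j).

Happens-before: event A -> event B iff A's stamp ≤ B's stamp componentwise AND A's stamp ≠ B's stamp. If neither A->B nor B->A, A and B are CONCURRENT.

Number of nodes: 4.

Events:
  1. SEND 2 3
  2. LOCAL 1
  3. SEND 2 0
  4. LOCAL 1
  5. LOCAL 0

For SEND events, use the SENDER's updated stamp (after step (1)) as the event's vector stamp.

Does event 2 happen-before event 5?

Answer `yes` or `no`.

Answer: no

Derivation:
Initial: VV[0]=[0, 0, 0, 0]
Initial: VV[1]=[0, 0, 0, 0]
Initial: VV[2]=[0, 0, 0, 0]
Initial: VV[3]=[0, 0, 0, 0]
Event 1: SEND 2->3: VV[2][2]++ -> VV[2]=[0, 0, 1, 0], msg_vec=[0, 0, 1, 0]; VV[3]=max(VV[3],msg_vec) then VV[3][3]++ -> VV[3]=[0, 0, 1, 1]
Event 2: LOCAL 1: VV[1][1]++ -> VV[1]=[0, 1, 0, 0]
Event 3: SEND 2->0: VV[2][2]++ -> VV[2]=[0, 0, 2, 0], msg_vec=[0, 0, 2, 0]; VV[0]=max(VV[0],msg_vec) then VV[0][0]++ -> VV[0]=[1, 0, 2, 0]
Event 4: LOCAL 1: VV[1][1]++ -> VV[1]=[0, 2, 0, 0]
Event 5: LOCAL 0: VV[0][0]++ -> VV[0]=[2, 0, 2, 0]
Event 2 stamp: [0, 1, 0, 0]
Event 5 stamp: [2, 0, 2, 0]
[0, 1, 0, 0] <= [2, 0, 2, 0]? False. Equal? False. Happens-before: False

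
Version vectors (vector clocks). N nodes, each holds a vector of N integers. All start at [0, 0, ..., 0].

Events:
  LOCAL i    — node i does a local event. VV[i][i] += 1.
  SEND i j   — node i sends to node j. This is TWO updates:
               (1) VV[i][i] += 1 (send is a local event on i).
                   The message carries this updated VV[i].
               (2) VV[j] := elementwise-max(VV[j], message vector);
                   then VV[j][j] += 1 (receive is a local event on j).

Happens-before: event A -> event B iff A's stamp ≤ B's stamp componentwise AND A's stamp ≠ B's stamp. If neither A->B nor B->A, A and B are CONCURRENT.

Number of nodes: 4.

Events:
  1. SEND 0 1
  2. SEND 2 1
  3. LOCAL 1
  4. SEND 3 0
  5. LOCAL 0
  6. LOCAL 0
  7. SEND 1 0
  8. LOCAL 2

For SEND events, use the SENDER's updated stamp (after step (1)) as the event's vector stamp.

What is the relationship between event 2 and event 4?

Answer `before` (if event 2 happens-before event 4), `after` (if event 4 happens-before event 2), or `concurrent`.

Answer: concurrent

Derivation:
Initial: VV[0]=[0, 0, 0, 0]
Initial: VV[1]=[0, 0, 0, 0]
Initial: VV[2]=[0, 0, 0, 0]
Initial: VV[3]=[0, 0, 0, 0]
Event 1: SEND 0->1: VV[0][0]++ -> VV[0]=[1, 0, 0, 0], msg_vec=[1, 0, 0, 0]; VV[1]=max(VV[1],msg_vec) then VV[1][1]++ -> VV[1]=[1, 1, 0, 0]
Event 2: SEND 2->1: VV[2][2]++ -> VV[2]=[0, 0, 1, 0], msg_vec=[0, 0, 1, 0]; VV[1]=max(VV[1],msg_vec) then VV[1][1]++ -> VV[1]=[1, 2, 1, 0]
Event 3: LOCAL 1: VV[1][1]++ -> VV[1]=[1, 3, 1, 0]
Event 4: SEND 3->0: VV[3][3]++ -> VV[3]=[0, 0, 0, 1], msg_vec=[0, 0, 0, 1]; VV[0]=max(VV[0],msg_vec) then VV[0][0]++ -> VV[0]=[2, 0, 0, 1]
Event 5: LOCAL 0: VV[0][0]++ -> VV[0]=[3, 0, 0, 1]
Event 6: LOCAL 0: VV[0][0]++ -> VV[0]=[4, 0, 0, 1]
Event 7: SEND 1->0: VV[1][1]++ -> VV[1]=[1, 4, 1, 0], msg_vec=[1, 4, 1, 0]; VV[0]=max(VV[0],msg_vec) then VV[0][0]++ -> VV[0]=[5, 4, 1, 1]
Event 8: LOCAL 2: VV[2][2]++ -> VV[2]=[0, 0, 2, 0]
Event 2 stamp: [0, 0, 1, 0]
Event 4 stamp: [0, 0, 0, 1]
[0, 0, 1, 0] <= [0, 0, 0, 1]? False
[0, 0, 0, 1] <= [0, 0, 1, 0]? False
Relation: concurrent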